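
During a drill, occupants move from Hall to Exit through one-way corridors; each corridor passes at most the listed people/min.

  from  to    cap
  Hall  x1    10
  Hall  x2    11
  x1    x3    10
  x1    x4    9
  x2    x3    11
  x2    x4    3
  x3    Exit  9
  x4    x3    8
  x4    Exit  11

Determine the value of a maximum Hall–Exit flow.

Augment Hall→x1→x3→Exit: bottleneck 9, flow now 9.
Augment Hall→x1→x4→Exit: bottleneck 1, flow now 10.
Augment Hall→x2→x4→Exit: bottleneck 3, flow now 13.
Augment Hall→x2→x3→x1→x4→Exit: bottleneck 7, flow now 20. (uses reverse residual edge)
No augmenting path remains; maximum flow = 20.
In the residual graph, reachable from Hall: {Hall, x1, x2, x3, x4}.
Min-cut edges: x3→Exit (9), x4→Exit (11); capacity 9 + 11 = 20.
This cut is saturated, so no flow can exceed 20.

20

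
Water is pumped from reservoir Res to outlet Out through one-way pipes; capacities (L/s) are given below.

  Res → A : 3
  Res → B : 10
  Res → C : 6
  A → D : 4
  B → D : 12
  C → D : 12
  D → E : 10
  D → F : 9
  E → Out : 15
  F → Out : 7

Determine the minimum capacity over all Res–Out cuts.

Augment Res→A→D→E→Out: bottleneck 3, flow now 3.
Augment Res→B→D→E→Out: bottleneck 7, flow now 10.
Augment Res→B→D→F→Out: bottleneck 3, flow now 13.
Augment Res→C→D→F→Out: bottleneck 4, flow now 17.
No augmenting path remains; maximum flow = 17.
By max-flow min-cut, the minimum cut capacity equals the max flow.
In the residual graph, reachable from Res: {Res, A, B, C, D, F}.
Min-cut edges: D→E (10), F→Out (7); capacity 10 + 7 = 17.

17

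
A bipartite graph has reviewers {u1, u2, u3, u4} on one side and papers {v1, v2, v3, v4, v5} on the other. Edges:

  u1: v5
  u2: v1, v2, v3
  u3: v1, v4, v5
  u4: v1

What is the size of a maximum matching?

4

Unit-capacity flow: source→left, listed edges, right→sink; max matching = max flow.
Augmenting path u1→v5 (+1); matched 1.
Augmenting path u2→v1 (+1); matched 2.
Augmenting path u3→v4 (+1); matched 3.
Augmenting path u4→v1→u2→v2 (+1); matched 4.
No augmenting path remains; maximum matching = 4.
König certificate: {u1, u2, u3, u4} is a vertex cover of size 4 (every listed pair touches it), so no matching can be larger.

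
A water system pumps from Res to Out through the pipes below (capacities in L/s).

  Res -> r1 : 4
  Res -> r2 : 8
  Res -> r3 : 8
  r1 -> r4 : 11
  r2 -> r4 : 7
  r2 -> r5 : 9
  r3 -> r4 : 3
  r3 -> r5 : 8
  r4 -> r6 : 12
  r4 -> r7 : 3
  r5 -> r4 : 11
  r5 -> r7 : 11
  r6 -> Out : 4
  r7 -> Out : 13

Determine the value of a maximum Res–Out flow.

17

Augment Res→r1→r4→r6→Out: bottleneck 4, flow now 4.
Augment Res→r2→r4→r7→Out: bottleneck 3, flow now 7.
Augment Res→r2→r5→r7→Out: bottleneck 5, flow now 12.
Augment Res→r3→r5→r7→Out: bottleneck 5, flow now 17.
No augmenting path remains; maximum flow = 17.
In the residual graph, reachable from Res: {Res, r1, r2, r3, r4, r5, r6, r7}.
Min-cut edges: r6→Out (4), r7→Out (13); capacity 4 + 13 = 17.
This cut is saturated, so no flow can exceed 17.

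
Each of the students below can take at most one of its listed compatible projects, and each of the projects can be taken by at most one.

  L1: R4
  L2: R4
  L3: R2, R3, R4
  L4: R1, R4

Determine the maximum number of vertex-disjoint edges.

3

Unit-capacity flow: source→left, listed edges, right→sink; max matching = max flow.
Augmenting path L1→R4 (+1); matched 1.
Augmenting path L3→R2 (+1); matched 2.
Augmenting path L4→R1 (+1); matched 3.
No augmenting path remains; maximum matching = 3.
König certificate: {L3, L4, R4} is a vertex cover of size 3 (every listed pair touches it), so no matching can be larger.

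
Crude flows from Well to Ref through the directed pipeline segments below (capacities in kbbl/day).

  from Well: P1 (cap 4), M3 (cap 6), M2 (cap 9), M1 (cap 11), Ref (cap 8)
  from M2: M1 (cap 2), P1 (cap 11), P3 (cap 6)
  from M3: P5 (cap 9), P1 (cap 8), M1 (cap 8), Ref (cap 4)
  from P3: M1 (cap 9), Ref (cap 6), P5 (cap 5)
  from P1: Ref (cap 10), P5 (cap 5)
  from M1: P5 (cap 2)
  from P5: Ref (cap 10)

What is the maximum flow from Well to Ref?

29

Augment Well→Ref: bottleneck 8, flow now 8.
Augment Well→M3→Ref: bottleneck 4, flow now 12.
Augment Well→P1→Ref: bottleneck 4, flow now 16.
Augment Well→M2→P3→Ref: bottleneck 6, flow now 22.
Augment Well→M2→P1→Ref: bottleneck 3, flow now 25.
Augment Well→M3→P1→Ref: bottleneck 2, flow now 27.
Augment Well→M1→P5→Ref: bottleneck 2, flow now 29.
No augmenting path remains; maximum flow = 29.
In the residual graph, reachable from Well: {Well, M1}.
Min-cut edges: Well→M2 (9), Well→M3 (6), Well→P1 (4), Well→Ref (8), M1→P5 (2); capacity 9 + 6 + 4 + 8 + 2 = 29.
This cut is saturated, so no flow can exceed 29.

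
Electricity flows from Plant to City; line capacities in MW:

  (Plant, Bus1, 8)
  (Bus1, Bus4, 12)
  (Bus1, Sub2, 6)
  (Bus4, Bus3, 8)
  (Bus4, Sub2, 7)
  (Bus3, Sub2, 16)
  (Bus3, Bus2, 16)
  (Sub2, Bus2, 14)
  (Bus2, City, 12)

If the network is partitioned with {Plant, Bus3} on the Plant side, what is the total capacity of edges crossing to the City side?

40

Edges leaving {Plant, Bus3}: Plant→Bus1 (8), Bus3→Sub2 (16), Bus3→Bus2 (16).
Cut capacity = 8 + 16 + 16 = 40.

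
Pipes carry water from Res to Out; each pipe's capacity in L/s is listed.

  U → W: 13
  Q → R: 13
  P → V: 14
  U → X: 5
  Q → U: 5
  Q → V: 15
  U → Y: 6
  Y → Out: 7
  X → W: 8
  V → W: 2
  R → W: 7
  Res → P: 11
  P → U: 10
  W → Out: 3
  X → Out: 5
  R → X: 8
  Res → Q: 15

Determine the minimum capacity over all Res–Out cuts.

Augment Res→P→U→W→Out: bottleneck 3, flow now 3.
Augment Res→P→U→X→Out: bottleneck 5, flow now 8.
Augment Res→P→U→Y→Out: bottleneck 2, flow now 10.
Augment Res→Q→U→Y→Out: bottleneck 4, flow now 14.
No augmenting path remains; maximum flow = 14.
By max-flow min-cut, the minimum cut capacity equals the max flow.
In the residual graph, reachable from Res: {Res, P, Q, R, U, V, W, X}.
Min-cut edges: U→Y (6), W→Out (3), X→Out (5); capacity 6 + 3 + 5 = 14.

14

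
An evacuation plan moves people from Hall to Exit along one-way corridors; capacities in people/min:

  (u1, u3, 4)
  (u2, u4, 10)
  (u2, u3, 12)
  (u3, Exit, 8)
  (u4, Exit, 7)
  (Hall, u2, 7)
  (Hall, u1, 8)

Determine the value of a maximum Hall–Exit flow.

Augment Hall→u1→u3→Exit: bottleneck 4, flow now 4.
Augment Hall→u2→u3→Exit: bottleneck 4, flow now 8.
Augment Hall→u2→u4→Exit: bottleneck 3, flow now 11.
No augmenting path remains; maximum flow = 11.
In the residual graph, reachable from Hall: {Hall, u1}.
Min-cut edges: Hall→u2 (7), u1→u3 (4); capacity 7 + 4 = 11.
This cut is saturated, so no flow can exceed 11.

11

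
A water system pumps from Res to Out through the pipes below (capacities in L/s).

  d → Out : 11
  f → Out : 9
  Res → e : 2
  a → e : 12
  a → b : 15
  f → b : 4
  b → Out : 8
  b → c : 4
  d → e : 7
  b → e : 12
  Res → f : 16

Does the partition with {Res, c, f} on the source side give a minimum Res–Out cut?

Given cut capacity: 2 + 4 + 9 = 15.
Augment Res→f→Out: bottleneck 9, flow now 9.
Augment Res→f→b→Out: bottleneck 4, flow now 13.
No augmenting path remains; maximum flow = 13.
In the residual graph, reachable from Res: {Res, e, f}.
Min-cut edges: f→b (4), f→Out (9); capacity 4 + 9 = 13.
Cut capacity 15 exceeds the max flow 13, so it is not minimum.

No — its capacity is 15, but the minimum cut has capacity 13.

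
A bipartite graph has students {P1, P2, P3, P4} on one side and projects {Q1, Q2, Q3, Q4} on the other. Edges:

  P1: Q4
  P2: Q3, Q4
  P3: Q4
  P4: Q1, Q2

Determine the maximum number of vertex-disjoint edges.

Unit-capacity flow: source→left, listed edges, right→sink; max matching = max flow.
Augmenting path P1→Q4 (+1); matched 1.
Augmenting path P2→Q3 (+1); matched 2.
Augmenting path P4→Q1 (+1); matched 3.
No augmenting path remains; maximum matching = 3.
König certificate: {P2, P4, Q4} is a vertex cover of size 3 (every listed pair touches it), so no matching can be larger.

3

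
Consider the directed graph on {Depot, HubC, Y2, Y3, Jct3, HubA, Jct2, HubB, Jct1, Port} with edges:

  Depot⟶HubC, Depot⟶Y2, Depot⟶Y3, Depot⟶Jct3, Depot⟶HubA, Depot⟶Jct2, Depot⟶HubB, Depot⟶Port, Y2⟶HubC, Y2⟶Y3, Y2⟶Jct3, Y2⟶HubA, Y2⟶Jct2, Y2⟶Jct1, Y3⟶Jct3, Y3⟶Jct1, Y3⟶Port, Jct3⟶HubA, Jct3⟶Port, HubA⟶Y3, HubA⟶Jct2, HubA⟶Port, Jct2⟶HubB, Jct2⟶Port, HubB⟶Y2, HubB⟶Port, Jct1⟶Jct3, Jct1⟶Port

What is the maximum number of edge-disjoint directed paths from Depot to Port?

Assign every edge capacity 1; by Menger, the answer equals the max flow.
Path Depot→Port (+1); total 1.
Path Depot→Y3→Port (+1); total 2.
Path Depot→Jct3→Port (+1); total 3.
Path Depot→HubA→Port (+1); total 4.
Path Depot→Jct2→Port (+1); total 5.
Path Depot→HubB→Port (+1); total 6.
Path Depot→Y2→Jct1→Port (+1); total 7.
No residual Depot→Port path; max flow = 7.
Certifying cut of size 7: {Depot→HubA, Depot→HubB, Depot→Jct2, Depot→Jct3, Depot→Port, Depot→Y2, Depot→Y3}.

7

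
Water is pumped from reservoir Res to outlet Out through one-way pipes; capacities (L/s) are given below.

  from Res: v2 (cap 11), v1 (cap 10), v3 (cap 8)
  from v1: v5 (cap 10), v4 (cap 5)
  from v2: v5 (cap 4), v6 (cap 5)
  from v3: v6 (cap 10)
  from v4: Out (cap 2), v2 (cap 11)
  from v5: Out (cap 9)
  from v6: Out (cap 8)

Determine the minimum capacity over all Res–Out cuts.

19

Augment Res→v1→v4→Out: bottleneck 2, flow now 2.
Augment Res→v1→v5→Out: bottleneck 8, flow now 10.
Augment Res→v2→v5→Out: bottleneck 1, flow now 11.
Augment Res→v2→v6→Out: bottleneck 5, flow now 16.
Augment Res→v3→v6→Out: bottleneck 3, flow now 19.
No augmenting path remains; maximum flow = 19.
By max-flow min-cut, the minimum cut capacity equals the max flow.
In the residual graph, reachable from Res: {Res, v1, v2, v3, v4, v5, v6}.
Min-cut edges: v4→Out (2), v5→Out (9), v6→Out (8); capacity 2 + 9 + 8 = 19.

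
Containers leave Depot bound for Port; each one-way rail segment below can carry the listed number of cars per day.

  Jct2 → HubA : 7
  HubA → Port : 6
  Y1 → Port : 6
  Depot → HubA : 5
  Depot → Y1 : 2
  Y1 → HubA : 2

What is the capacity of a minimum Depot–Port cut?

7

Augment Depot→Y1→Port: bottleneck 2, flow now 2.
Augment Depot→HubA→Port: bottleneck 5, flow now 7.
No augmenting path remains; maximum flow = 7.
By max-flow min-cut, the minimum cut capacity equals the max flow.
In the residual graph, reachable from Depot: {Depot}.
Min-cut edges: Depot→Y1 (2), Depot→HubA (5); capacity 2 + 5 = 7.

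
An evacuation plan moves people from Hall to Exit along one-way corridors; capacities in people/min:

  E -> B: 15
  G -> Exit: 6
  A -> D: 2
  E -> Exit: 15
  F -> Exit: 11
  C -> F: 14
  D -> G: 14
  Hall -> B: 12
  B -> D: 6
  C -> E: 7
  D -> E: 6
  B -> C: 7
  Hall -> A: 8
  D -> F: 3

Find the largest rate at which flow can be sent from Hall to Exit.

Augment Hall→A→D→E→Exit: bottleneck 2, flow now 2.
Augment Hall→B→C→E→Exit: bottleneck 7, flow now 9.
Augment Hall→B→D→E→Exit: bottleneck 4, flow now 13.
Augment Hall→B→D→F→Exit: bottleneck 1, flow now 14.
No augmenting path remains; maximum flow = 14.
In the residual graph, reachable from Hall: {Hall, A}.
Min-cut edges: Hall→B (12), A→D (2); capacity 12 + 2 = 14.
This cut is saturated, so no flow can exceed 14.

14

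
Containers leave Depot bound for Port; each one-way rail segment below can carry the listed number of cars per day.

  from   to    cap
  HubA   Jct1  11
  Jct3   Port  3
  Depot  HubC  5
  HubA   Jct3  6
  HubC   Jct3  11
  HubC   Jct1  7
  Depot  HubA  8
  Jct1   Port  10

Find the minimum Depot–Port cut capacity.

13

Augment Depot→HubA→Jct3→Port: bottleneck 3, flow now 3.
Augment Depot→HubA→Jct1→Port: bottleneck 5, flow now 8.
Augment Depot→HubC→Jct1→Port: bottleneck 5, flow now 13.
No augmenting path remains; maximum flow = 13.
By max-flow min-cut, the minimum cut capacity equals the max flow.
In the residual graph, reachable from Depot: {Depot}.
Min-cut edges: Depot→HubA (8), Depot→HubC (5); capacity 8 + 5 = 13.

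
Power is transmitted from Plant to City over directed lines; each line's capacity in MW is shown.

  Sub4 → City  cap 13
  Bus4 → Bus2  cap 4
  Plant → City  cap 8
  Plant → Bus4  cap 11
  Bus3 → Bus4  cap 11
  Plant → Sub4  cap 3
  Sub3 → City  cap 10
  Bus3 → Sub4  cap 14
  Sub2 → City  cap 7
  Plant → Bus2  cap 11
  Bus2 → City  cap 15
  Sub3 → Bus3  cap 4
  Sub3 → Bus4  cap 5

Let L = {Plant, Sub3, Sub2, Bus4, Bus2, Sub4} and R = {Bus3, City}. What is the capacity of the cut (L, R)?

57

Edges leaving {Plant, Sub3, Sub2, Bus4, Bus2, Sub4}: Plant→City (8), Sub3→Bus3 (4), Sub3→City (10), Sub2→City (7), Bus2→City (15), Sub4→City (13).
Cut capacity = 8 + 4 + 10 + 7 + 15 + 13 = 57.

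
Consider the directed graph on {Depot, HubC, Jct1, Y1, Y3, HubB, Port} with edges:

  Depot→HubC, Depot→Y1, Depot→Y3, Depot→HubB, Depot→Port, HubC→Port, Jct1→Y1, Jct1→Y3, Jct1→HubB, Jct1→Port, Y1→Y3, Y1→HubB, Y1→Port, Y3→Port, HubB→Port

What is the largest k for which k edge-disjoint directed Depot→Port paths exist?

5

Assign every edge capacity 1; by Menger, the answer equals the max flow.
Path Depot→Port (+1); total 1.
Path Depot→HubC→Port (+1); total 2.
Path Depot→Y1→Port (+1); total 3.
Path Depot→Y3→Port (+1); total 4.
Path Depot→HubB→Port (+1); total 5.
No residual Depot→Port path; max flow = 5.
Certifying cut of size 5: {Depot→HubB, Depot→HubC, Depot→Port, Depot→Y1, Depot→Y3}.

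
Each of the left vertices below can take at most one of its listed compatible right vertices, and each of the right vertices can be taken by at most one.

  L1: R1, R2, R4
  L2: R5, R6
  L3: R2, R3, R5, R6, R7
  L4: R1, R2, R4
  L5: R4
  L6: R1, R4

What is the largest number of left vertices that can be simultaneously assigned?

5

Unit-capacity flow: source→left, listed edges, right→sink; max matching = max flow.
Augmenting path L1→R1 (+1); matched 1.
Augmenting path L2→R5 (+1); matched 2.
Augmenting path L3→R2 (+1); matched 3.
Augmenting path L4→R4 (+1); matched 4.
Augmenting path L5→R4→L4→R2→L3→R3 (+1); matched 5.
No augmenting path remains; maximum matching = 5.
König certificate: {L2, L3, R1, R2, R4} is a vertex cover of size 5 (every listed pair touches it), so no matching can be larger.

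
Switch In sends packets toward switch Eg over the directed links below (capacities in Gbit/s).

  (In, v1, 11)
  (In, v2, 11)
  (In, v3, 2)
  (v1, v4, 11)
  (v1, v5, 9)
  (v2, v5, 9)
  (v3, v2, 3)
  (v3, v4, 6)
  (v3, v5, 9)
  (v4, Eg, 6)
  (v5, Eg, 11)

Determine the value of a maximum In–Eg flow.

17

Augment In→v1→v4→Eg: bottleneck 6, flow now 6.
Augment In→v1→v5→Eg: bottleneck 5, flow now 11.
Augment In→v2→v5→Eg: bottleneck 6, flow now 17.
No augmenting path remains; maximum flow = 17.
In the residual graph, reachable from In: {In, v1, v2, v3, v4, v5}.
Min-cut edges: v4→Eg (6), v5→Eg (11); capacity 6 + 11 = 17.
This cut is saturated, so no flow can exceed 17.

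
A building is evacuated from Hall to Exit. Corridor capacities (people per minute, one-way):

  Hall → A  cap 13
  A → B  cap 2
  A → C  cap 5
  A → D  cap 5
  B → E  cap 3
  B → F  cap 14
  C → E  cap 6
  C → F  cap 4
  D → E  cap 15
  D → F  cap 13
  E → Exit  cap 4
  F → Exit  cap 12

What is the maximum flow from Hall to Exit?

Augment Hall→A→B→E→Exit: bottleneck 2, flow now 2.
Augment Hall→A→C→E→Exit: bottleneck 2, flow now 4.
Augment Hall→A→C→F→Exit: bottleneck 3, flow now 7.
Augment Hall→A→D→F→Exit: bottleneck 5, flow now 12.
No augmenting path remains; maximum flow = 12.
In the residual graph, reachable from Hall: {Hall, A}.
Min-cut edges: A→B (2), A→C (5), A→D (5); capacity 2 + 5 + 5 = 12.
This cut is saturated, so no flow can exceed 12.

12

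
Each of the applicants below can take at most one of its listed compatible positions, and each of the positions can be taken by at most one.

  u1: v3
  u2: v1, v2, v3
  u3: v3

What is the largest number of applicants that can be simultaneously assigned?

Unit-capacity flow: source→left, listed edges, right→sink; max matching = max flow.
Augmenting path u1→v3 (+1); matched 1.
Augmenting path u2→v1 (+1); matched 2.
No augmenting path remains; maximum matching = 2.
König certificate: {u2, v3} is a vertex cover of size 2 (every listed pair touches it), so no matching can be larger.

2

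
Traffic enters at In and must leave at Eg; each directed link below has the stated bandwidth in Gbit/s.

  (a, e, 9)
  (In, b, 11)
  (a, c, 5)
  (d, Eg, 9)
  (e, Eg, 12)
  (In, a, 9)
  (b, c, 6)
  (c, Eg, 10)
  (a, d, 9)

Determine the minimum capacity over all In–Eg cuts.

15

Augment In→a→c→Eg: bottleneck 5, flow now 5.
Augment In→a→d→Eg: bottleneck 4, flow now 9.
Augment In→b→c→Eg: bottleneck 5, flow now 14.
Augment In→b→c→a→d→Eg: bottleneck 1, flow now 15. (uses reverse residual edge)
No augmenting path remains; maximum flow = 15.
By max-flow min-cut, the minimum cut capacity equals the max flow.
In the residual graph, reachable from In: {In, b}.
Min-cut edges: In→a (9), b→c (6); capacity 9 + 6 = 15.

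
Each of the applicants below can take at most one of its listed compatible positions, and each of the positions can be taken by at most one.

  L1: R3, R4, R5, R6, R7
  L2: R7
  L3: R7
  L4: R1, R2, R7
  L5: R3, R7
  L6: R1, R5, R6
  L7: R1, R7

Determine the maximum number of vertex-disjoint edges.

Unit-capacity flow: source→left, listed edges, right→sink; max matching = max flow.
Augmenting path L1→R3 (+1); matched 1.
Augmenting path L2→R7 (+1); matched 2.
Augmenting path L4→R1 (+1); matched 3.
Augmenting path L6→R5 (+1); matched 4.
Augmenting path L5→R3→L1→R4 (+1); matched 5.
Augmenting path L7→R1→L4→R2 (+1); matched 6.
No augmenting path remains; maximum matching = 6.
König certificate: {L1, L4, L5, L6, L7, R7} is a vertex cover of size 6 (every listed pair touches it), so no matching can be larger.

6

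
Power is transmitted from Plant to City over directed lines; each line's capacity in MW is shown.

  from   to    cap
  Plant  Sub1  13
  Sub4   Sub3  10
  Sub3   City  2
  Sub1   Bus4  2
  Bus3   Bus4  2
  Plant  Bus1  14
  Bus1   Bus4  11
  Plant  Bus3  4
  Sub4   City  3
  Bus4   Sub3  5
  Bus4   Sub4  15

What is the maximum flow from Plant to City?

Augment Plant→Sub1→Bus4→Sub4→City: bottleneck 2, flow now 2.
Augment Plant→Bus3→Bus4→Sub4→City: bottleneck 1, flow now 3.
Augment Plant→Bus3→Bus4→Sub3→City: bottleneck 1, flow now 4.
Augment Plant→Bus1→Bus4→Sub3→City: bottleneck 1, flow now 5.
No augmenting path remains; maximum flow = 5.
In the residual graph, reachable from Plant: {Plant, Sub1, Bus3, Bus1, Bus4, Sub4, Sub3}.
Min-cut edges: Sub4→City (3), Sub3→City (2); capacity 3 + 2 = 5.
This cut is saturated, so no flow can exceed 5.

5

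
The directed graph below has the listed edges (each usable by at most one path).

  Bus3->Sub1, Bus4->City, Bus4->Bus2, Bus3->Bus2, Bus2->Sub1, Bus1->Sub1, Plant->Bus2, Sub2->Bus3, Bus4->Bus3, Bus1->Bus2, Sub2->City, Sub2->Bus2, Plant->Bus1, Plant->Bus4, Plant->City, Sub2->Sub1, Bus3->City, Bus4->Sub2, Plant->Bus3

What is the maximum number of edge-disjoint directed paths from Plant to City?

Assign every edge capacity 1; by Menger, the answer equals the max flow.
Path Plant→City (+1); total 1.
Path Plant→Bus4→City (+1); total 2.
Path Plant→Bus3→City (+1); total 3.
No residual Plant→City path; max flow = 3.
Certifying cut of size 3: {Plant→Bus3, Plant→Bus4, Plant→City}.

3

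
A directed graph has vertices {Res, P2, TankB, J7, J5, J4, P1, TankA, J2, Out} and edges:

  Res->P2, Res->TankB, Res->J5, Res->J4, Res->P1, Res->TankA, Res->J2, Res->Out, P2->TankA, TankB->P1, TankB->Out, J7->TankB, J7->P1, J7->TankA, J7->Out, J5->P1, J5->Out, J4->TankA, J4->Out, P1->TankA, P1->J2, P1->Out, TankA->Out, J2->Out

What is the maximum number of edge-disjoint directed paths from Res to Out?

Assign every edge capacity 1; by Menger, the answer equals the max flow.
Path Res→Out (+1); total 1.
Path Res→TankB→Out (+1); total 2.
Path Res→J5→Out (+1); total 3.
Path Res→J4→Out (+1); total 4.
Path Res→P1→Out (+1); total 5.
Path Res→TankA→Out (+1); total 6.
Path Res→J2→Out (+1); total 7.
No residual Res→Out path; max flow = 7.
Certifying cut of size 7: {Res→J2, Res→J4, Res→J5, Res→Out, Res→P1, Res→TankB, TankA→Out}.

7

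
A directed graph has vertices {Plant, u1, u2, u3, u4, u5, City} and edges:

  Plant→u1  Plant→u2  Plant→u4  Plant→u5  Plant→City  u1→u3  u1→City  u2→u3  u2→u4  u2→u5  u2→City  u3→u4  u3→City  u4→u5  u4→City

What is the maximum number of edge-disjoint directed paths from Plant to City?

Assign every edge capacity 1; by Menger, the answer equals the max flow.
Path Plant→City (+1); total 1.
Path Plant→u1→City (+1); total 2.
Path Plant→u2→City (+1); total 3.
Path Plant→u4→City (+1); total 4.
No residual Plant→City path; max flow = 4.
Certifying cut of size 4: {Plant→City, Plant→u1, Plant→u2, Plant→u4}.

4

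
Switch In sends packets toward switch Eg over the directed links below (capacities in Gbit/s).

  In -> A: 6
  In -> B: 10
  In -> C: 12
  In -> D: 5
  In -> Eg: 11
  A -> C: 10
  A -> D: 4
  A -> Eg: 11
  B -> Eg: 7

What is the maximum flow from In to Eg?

24

Augment In→Eg: bottleneck 11, flow now 11.
Augment In→A→Eg: bottleneck 6, flow now 17.
Augment In→B→Eg: bottleneck 7, flow now 24.
No augmenting path remains; maximum flow = 24.
In the residual graph, reachable from In: {In, B, C, D}.
Min-cut edges: In→A (6), In→Eg (11), B→Eg (7); capacity 6 + 11 + 7 = 24.
This cut is saturated, so no flow can exceed 24.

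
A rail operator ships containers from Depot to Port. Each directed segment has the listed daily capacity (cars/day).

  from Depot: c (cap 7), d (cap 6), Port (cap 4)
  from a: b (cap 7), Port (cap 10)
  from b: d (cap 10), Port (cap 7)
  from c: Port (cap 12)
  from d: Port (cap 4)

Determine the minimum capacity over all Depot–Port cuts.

Augment Depot→Port: bottleneck 4, flow now 4.
Augment Depot→c→Port: bottleneck 7, flow now 11.
Augment Depot→d→Port: bottleneck 4, flow now 15.
No augmenting path remains; maximum flow = 15.
By max-flow min-cut, the minimum cut capacity equals the max flow.
In the residual graph, reachable from Depot: {Depot, d}.
Min-cut edges: Depot→c (7), Depot→Port (4), d→Port (4); capacity 7 + 4 + 4 = 15.

15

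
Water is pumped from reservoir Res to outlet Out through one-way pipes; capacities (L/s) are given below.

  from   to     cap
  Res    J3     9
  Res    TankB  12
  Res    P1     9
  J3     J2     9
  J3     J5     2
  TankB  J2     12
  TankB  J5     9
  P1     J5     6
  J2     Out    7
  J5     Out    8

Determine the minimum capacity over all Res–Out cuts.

Augment Res→J3→J2→Out: bottleneck 7, flow now 7.
Augment Res→J3→J5→Out: bottleneck 2, flow now 9.
Augment Res→TankB→J5→Out: bottleneck 6, flow now 15.
No augmenting path remains; maximum flow = 15.
By max-flow min-cut, the minimum cut capacity equals the max flow.
In the residual graph, reachable from Res: {Res, J3, TankB, P1, J2, J5}.
Min-cut edges: J2→Out (7), J5→Out (8); capacity 7 + 8 = 15.

15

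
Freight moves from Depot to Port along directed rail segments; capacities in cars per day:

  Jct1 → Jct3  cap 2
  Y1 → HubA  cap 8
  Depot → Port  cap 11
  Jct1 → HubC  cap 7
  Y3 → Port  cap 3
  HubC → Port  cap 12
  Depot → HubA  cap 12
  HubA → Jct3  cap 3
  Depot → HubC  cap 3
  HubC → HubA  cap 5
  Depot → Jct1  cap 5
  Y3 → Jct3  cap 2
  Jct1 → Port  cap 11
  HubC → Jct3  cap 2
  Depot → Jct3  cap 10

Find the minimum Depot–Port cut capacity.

19

Augment Depot→Port: bottleneck 11, flow now 11.
Augment Depot→Jct1→Port: bottleneck 5, flow now 16.
Augment Depot→HubC→Port: bottleneck 3, flow now 19.
No augmenting path remains; maximum flow = 19.
By max-flow min-cut, the minimum cut capacity equals the max flow.
In the residual graph, reachable from Depot: {Depot, HubA, Jct3}.
Min-cut edges: Depot→Jct1 (5), Depot→HubC (3), Depot→Port (11); capacity 5 + 3 + 11 = 19.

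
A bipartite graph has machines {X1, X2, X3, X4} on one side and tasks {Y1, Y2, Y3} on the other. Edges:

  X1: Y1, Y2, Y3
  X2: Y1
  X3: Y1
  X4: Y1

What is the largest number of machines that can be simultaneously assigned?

2

Unit-capacity flow: source→left, listed edges, right→sink; max matching = max flow.
Augmenting path X1→Y1 (+1); matched 1.
Augmenting path X2→Y1→X1→Y2 (+1); matched 2.
No augmenting path remains; maximum matching = 2.
König certificate: {X1, Y1} is a vertex cover of size 2 (every listed pair touches it), so no matching can be larger.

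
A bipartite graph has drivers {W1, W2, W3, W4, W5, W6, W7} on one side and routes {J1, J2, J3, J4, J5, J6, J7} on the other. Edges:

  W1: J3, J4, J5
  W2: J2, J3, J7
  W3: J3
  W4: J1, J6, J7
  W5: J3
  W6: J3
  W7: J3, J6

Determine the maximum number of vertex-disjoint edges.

Unit-capacity flow: source→left, listed edges, right→sink; max matching = max flow.
Augmenting path W1→J3 (+1); matched 1.
Augmenting path W2→J2 (+1); matched 2.
Augmenting path W4→J1 (+1); matched 3.
Augmenting path W7→J6 (+1); matched 4.
Augmenting path W3→J3→W1→J4 (+1); matched 5.
No augmenting path remains; maximum matching = 5.
König certificate: {W1, W2, W4, W7, J3} is a vertex cover of size 5 (every listed pair touches it), so no matching can be larger.

5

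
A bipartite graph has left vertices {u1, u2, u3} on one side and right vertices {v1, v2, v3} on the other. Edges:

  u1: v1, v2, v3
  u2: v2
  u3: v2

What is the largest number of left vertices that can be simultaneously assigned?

Unit-capacity flow: source→left, listed edges, right→sink; max matching = max flow.
Augmenting path u1→v1 (+1); matched 1.
Augmenting path u2→v2 (+1); matched 2.
No augmenting path remains; maximum matching = 2.
König certificate: {u1, v2} is a vertex cover of size 2 (every listed pair touches it), so no matching can be larger.

2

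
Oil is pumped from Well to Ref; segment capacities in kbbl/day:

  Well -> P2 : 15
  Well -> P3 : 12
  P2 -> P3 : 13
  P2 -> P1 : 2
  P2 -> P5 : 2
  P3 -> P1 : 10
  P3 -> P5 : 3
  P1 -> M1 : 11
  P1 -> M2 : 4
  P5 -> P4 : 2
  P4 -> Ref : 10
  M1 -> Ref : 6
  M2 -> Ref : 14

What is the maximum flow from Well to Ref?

Augment Well→P2→P1→M1→Ref: bottleneck 2, flow now 2.
Augment Well→P2→P5→P4→Ref: bottleneck 2, flow now 4.
Augment Well→P3→P1→M1→Ref: bottleneck 4, flow now 8.
Augment Well→P3→P1→M2→Ref: bottleneck 4, flow now 12.
No augmenting path remains; maximum flow = 12.
In the residual graph, reachable from Well: {Well, P2, P3, P1, P5, M1}.
Min-cut edges: P1→M2 (4), P5→P4 (2), M1→Ref (6); capacity 4 + 2 + 6 = 12.
This cut is saturated, so no flow can exceed 12.

12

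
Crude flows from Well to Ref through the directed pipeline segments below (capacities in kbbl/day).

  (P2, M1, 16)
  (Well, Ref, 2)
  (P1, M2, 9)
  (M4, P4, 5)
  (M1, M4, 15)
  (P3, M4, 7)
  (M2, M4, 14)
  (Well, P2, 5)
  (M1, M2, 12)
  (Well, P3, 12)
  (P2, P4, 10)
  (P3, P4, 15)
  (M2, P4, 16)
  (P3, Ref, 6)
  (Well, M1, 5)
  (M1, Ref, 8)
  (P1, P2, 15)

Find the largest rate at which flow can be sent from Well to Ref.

16

Augment Well→Ref: bottleneck 2, flow now 2.
Augment Well→M1→Ref: bottleneck 5, flow now 7.
Augment Well→P3→Ref: bottleneck 6, flow now 13.
Augment Well→P2→M1→Ref: bottleneck 3, flow now 16.
No augmenting path remains; maximum flow = 16.
In the residual graph, reachable from Well: {Well, P2, M1, P3, M2, M4, P4}.
Min-cut edges: Well→Ref (2), M1→Ref (8), P3→Ref (6); capacity 2 + 8 + 6 = 16.
This cut is saturated, so no flow can exceed 16.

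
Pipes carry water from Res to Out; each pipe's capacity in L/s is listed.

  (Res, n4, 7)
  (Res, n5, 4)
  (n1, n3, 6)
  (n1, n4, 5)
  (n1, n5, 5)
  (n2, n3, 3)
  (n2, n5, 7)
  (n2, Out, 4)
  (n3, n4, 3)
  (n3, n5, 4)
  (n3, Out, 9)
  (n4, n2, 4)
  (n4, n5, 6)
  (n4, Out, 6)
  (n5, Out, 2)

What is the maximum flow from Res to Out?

Augment Res→n4→Out: bottleneck 6, flow now 6.
Augment Res→n5→Out: bottleneck 2, flow now 8.
Augment Res→n4→n2→Out: bottleneck 1, flow now 9.
No augmenting path remains; maximum flow = 9.
In the residual graph, reachable from Res: {Res, n5}.
Min-cut edges: Res→n4 (7), n5→Out (2); capacity 7 + 2 = 9.
This cut is saturated, so no flow can exceed 9.

9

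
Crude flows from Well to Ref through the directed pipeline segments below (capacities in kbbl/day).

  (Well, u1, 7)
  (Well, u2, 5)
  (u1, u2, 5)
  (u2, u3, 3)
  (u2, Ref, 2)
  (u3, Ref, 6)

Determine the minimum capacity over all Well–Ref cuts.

5

Augment Well→u2→Ref: bottleneck 2, flow now 2.
Augment Well→u2→u3→Ref: bottleneck 3, flow now 5.
No augmenting path remains; maximum flow = 5.
By max-flow min-cut, the minimum cut capacity equals the max flow.
In the residual graph, reachable from Well: {Well, u1, u2}.
Min-cut edges: u2→u3 (3), u2→Ref (2); capacity 3 + 2 = 5.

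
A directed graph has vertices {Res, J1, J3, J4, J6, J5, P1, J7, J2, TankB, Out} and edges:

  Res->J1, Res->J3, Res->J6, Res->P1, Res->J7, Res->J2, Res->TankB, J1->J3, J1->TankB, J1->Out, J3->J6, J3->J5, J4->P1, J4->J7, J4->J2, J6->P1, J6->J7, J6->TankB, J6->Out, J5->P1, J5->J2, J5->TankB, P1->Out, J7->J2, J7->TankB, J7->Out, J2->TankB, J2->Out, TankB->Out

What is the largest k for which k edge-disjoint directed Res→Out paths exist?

6

Assign every edge capacity 1; by Menger, the answer equals the max flow.
Path Res→J1→Out (+1); total 1.
Path Res→J6→Out (+1); total 2.
Path Res→P1→Out (+1); total 3.
Path Res→J7→Out (+1); total 4.
Path Res→J2→Out (+1); total 5.
Path Res→TankB→Out (+1); total 6.
No residual Res→Out path; max flow = 6.
Certifying cut of size 6: {J2→Out, J6→Out, J7→Out, P1→Out, Res→J1, TankB→Out}.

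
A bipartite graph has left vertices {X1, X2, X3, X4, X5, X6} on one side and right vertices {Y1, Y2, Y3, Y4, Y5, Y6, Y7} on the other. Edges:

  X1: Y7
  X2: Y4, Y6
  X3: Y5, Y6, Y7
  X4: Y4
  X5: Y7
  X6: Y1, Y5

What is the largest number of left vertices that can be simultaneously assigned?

Unit-capacity flow: source→left, listed edges, right→sink; max matching = max flow.
Augmenting path X1→Y7 (+1); matched 1.
Augmenting path X2→Y4 (+1); matched 2.
Augmenting path X3→Y5 (+1); matched 3.
Augmenting path X6→Y1 (+1); matched 4.
Augmenting path X4→Y4→X2→Y6 (+1); matched 5.
No augmenting path remains; maximum matching = 5.
König certificate: {X2, X3, X4, X6, Y7} is a vertex cover of size 5 (every listed pair touches it), so no matching can be larger.

5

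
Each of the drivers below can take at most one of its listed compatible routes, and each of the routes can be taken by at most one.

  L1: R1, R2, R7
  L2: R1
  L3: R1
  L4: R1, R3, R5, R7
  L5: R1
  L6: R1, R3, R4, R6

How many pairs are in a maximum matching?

Unit-capacity flow: source→left, listed edges, right→sink; max matching = max flow.
Augmenting path L1→R1 (+1); matched 1.
Augmenting path L4→R3 (+1); matched 2.
Augmenting path L6→R4 (+1); matched 3.
Augmenting path L2→R1→L1→R2 (+1); matched 4.
No augmenting path remains; maximum matching = 4.
König certificate: {L1, L4, L6, R1} is a vertex cover of size 4 (every listed pair touches it), so no matching can be larger.

4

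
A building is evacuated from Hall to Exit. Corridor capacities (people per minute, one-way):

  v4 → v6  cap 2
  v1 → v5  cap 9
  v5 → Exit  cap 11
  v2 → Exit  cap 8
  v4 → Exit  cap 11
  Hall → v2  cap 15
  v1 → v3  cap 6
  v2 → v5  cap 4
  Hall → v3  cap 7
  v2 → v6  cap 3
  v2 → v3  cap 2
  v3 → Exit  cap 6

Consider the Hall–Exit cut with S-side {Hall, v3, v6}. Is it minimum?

No — its capacity is 21, but the minimum cut has capacity 18.

Given cut capacity: 15 + 6 = 21.
Augment Hall→v2→Exit: bottleneck 8, flow now 8.
Augment Hall→v3→Exit: bottleneck 6, flow now 14.
Augment Hall→v2→v5→Exit: bottleneck 4, flow now 18.
No augmenting path remains; maximum flow = 18.
In the residual graph, reachable from Hall: {Hall, v2, v3, v6}.
Min-cut edges: v2→v5 (4), v2→Exit (8), v3→Exit (6); capacity 4 + 8 + 6 = 18.
Cut capacity 21 exceeds the max flow 18, so it is not minimum.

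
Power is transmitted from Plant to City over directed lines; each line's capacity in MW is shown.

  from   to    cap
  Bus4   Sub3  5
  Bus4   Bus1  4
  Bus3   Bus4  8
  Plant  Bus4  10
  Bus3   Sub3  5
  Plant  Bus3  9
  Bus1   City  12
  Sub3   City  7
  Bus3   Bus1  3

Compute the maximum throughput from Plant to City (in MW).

14

Augment Plant→Bus4→Bus1→City: bottleneck 4, flow now 4.
Augment Plant→Bus4→Sub3→City: bottleneck 5, flow now 9.
Augment Plant→Bus3→Bus1→City: bottleneck 3, flow now 12.
Augment Plant→Bus3→Sub3→City: bottleneck 2, flow now 14.
No augmenting path remains; maximum flow = 14.
In the residual graph, reachable from Plant: {Plant, Bus4, Bus3, Sub3}.
Min-cut edges: Bus4→Bus1 (4), Bus3→Bus1 (3), Sub3→City (7); capacity 4 + 3 + 7 = 14.
This cut is saturated, so no flow can exceed 14.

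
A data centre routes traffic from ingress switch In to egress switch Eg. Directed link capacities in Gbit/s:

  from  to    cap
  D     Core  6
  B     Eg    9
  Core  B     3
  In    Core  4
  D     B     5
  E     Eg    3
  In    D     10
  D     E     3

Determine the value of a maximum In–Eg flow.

11

Augment In→D→E→Eg: bottleneck 3, flow now 3.
Augment In→D→B→Eg: bottleneck 5, flow now 8.
Augment In→Core→B→Eg: bottleneck 3, flow now 11.
No augmenting path remains; maximum flow = 11.
In the residual graph, reachable from In: {In, D, Core}.
Min-cut edges: D→E (3), D→B (5), Core→B (3); capacity 3 + 5 + 3 = 11.
This cut is saturated, so no flow can exceed 11.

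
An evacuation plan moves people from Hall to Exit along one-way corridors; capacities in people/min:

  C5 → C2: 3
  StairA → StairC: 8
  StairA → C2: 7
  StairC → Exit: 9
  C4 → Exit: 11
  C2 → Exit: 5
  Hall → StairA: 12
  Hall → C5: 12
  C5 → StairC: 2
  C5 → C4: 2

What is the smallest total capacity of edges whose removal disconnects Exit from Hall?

Augment Hall→StairA→StairC→Exit: bottleneck 8, flow now 8.
Augment Hall→StairA→C2→Exit: bottleneck 4, flow now 12.
Augment Hall→C5→StairC→Exit: bottleneck 1, flow now 13.
Augment Hall→C5→C2→Exit: bottleneck 1, flow now 14.
Augment Hall→C5→C4→Exit: bottleneck 2, flow now 16.
No augmenting path remains; maximum flow = 16.
By max-flow min-cut, the minimum cut capacity equals the max flow.
In the residual graph, reachable from Hall: {Hall, StairA, C5, StairC, C2}.
Min-cut edges: C5→C4 (2), StairC→Exit (9), C2→Exit (5); capacity 2 + 9 + 5 = 16.

16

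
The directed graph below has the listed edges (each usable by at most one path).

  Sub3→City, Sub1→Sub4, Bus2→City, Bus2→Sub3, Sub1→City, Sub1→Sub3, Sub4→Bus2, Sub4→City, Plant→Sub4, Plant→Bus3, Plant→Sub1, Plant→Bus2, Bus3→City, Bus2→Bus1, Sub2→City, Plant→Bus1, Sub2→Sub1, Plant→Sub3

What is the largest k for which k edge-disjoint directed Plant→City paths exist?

5

Assign every edge capacity 1; by Menger, the answer equals the max flow.
Path Plant→Bus2→City (+1); total 1.
Path Plant→Sub1→City (+1); total 2.
Path Plant→Sub4→City (+1); total 3.
Path Plant→Sub3→City (+1); total 4.
Path Plant→Bus3→City (+1); total 5.
No residual Plant→City path; max flow = 5.
Certifying cut of size 5: {Plant→Bus2, Plant→Bus3, Plant→Sub1, Plant→Sub3, Plant→Sub4}.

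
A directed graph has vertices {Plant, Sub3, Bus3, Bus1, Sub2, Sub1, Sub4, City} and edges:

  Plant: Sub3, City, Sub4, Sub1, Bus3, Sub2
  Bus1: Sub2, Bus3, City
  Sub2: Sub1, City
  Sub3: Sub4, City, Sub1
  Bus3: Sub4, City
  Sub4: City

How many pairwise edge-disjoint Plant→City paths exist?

5

Assign every edge capacity 1; by Menger, the answer equals the max flow.
Path Plant→City (+1); total 1.
Path Plant→Sub3→City (+1); total 2.
Path Plant→Bus3→City (+1); total 3.
Path Plant→Sub2→City (+1); total 4.
Path Plant→Sub4→City (+1); total 5.
No residual Plant→City path; max flow = 5.
Certifying cut of size 5: {Plant→Bus3, Plant→City, Plant→Sub2, Plant→Sub3, Plant→Sub4}.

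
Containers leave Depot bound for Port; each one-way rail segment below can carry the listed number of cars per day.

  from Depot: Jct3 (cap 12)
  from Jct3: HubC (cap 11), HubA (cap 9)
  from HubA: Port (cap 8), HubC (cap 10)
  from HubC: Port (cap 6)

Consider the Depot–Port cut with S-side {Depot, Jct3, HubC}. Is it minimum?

No — its capacity is 15, but the minimum cut has capacity 12.

Given cut capacity: 9 + 6 = 15.
Augment Depot→Jct3→HubA→Port: bottleneck 8, flow now 8.
Augment Depot→Jct3→HubC→Port: bottleneck 4, flow now 12.
No augmenting path remains; maximum flow = 12.
In the residual graph, reachable from Depot: {Depot}.
Min-cut edges: Depot→Jct3 (12); capacity 12 = 12.
Cut capacity 15 exceeds the max flow 12, so it is not minimum.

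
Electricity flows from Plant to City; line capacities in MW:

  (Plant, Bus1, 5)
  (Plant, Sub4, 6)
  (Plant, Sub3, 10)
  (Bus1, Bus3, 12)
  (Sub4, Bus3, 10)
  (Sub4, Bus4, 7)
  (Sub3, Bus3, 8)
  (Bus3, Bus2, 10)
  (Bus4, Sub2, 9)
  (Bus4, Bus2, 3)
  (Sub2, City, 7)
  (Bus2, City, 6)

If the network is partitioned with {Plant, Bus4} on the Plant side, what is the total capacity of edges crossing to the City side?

33

Edges leaving {Plant, Bus4}: Plant→Bus1 (5), Plant→Sub4 (6), Plant→Sub3 (10), Bus4→Sub2 (9), Bus4→Bus2 (3).
Cut capacity = 5 + 6 + 10 + 9 + 3 = 33.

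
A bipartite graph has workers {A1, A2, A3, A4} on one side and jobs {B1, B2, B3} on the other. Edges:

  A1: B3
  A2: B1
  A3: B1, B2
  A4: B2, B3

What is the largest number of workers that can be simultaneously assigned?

Unit-capacity flow: source→left, listed edges, right→sink; max matching = max flow.
Augmenting path A1→B3 (+1); matched 1.
Augmenting path A2→B1 (+1); matched 2.
Augmenting path A3→B2 (+1); matched 3.
No augmenting path remains; maximum matching = 3.
König certificate: {B1, B2, B3} is a vertex cover of size 3 (every listed pair touches it), so no matching can be larger.

3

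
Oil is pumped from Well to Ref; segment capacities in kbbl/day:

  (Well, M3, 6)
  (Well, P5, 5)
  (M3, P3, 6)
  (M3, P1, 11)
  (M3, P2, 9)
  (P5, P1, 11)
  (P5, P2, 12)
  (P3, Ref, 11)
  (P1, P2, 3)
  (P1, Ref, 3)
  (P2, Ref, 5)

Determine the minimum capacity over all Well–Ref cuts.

Augment Well→M3→P3→Ref: bottleneck 6, flow now 6.
Augment Well→P5→P1→Ref: bottleneck 3, flow now 9.
Augment Well→P5→P2→Ref: bottleneck 2, flow now 11.
No augmenting path remains; maximum flow = 11.
By max-flow min-cut, the minimum cut capacity equals the max flow.
In the residual graph, reachable from Well: {Well}.
Min-cut edges: Well→M3 (6), Well→P5 (5); capacity 6 + 5 = 11.

11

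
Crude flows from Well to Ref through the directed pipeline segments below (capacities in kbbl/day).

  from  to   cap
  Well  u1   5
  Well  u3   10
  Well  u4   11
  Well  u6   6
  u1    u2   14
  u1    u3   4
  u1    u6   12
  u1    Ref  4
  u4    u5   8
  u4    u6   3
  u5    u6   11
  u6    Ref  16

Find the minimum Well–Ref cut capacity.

Augment Well→u1→Ref: bottleneck 4, flow now 4.
Augment Well→u6→Ref: bottleneck 6, flow now 10.
Augment Well→u1→u6→Ref: bottleneck 1, flow now 11.
Augment Well→u4→u6→Ref: bottleneck 3, flow now 14.
Augment Well→u4→u5→u6→Ref: bottleneck 6, flow now 20.
No augmenting path remains; maximum flow = 20.
By max-flow min-cut, the minimum cut capacity equals the max flow.
In the residual graph, reachable from Well: {Well, u1, u2, u3, u4, u5, u6}.
Min-cut edges: u1→Ref (4), u6→Ref (16); capacity 4 + 16 = 20.

20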